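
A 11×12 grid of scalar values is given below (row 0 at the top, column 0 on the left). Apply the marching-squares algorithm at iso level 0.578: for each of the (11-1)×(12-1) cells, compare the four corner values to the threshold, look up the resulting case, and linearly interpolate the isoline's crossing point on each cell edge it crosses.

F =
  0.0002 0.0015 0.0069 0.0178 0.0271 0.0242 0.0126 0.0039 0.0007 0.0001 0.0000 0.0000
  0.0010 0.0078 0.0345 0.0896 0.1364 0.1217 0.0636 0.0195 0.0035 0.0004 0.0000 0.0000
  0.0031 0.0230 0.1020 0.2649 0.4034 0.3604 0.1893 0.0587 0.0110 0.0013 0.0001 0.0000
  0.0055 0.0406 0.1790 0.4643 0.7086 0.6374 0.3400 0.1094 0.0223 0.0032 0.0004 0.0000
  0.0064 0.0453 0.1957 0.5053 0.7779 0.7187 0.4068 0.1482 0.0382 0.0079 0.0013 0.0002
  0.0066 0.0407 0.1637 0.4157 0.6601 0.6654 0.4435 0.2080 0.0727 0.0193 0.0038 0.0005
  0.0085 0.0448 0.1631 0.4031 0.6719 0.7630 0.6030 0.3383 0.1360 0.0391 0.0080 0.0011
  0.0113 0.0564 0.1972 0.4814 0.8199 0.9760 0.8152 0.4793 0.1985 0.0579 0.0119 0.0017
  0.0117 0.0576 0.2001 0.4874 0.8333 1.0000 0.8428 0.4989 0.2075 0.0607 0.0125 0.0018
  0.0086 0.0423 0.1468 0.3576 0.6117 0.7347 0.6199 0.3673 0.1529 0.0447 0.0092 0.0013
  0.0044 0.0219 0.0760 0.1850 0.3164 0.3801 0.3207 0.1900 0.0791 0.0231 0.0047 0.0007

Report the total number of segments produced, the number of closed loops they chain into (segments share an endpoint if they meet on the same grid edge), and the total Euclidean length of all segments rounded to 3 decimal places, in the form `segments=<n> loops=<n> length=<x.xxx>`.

cell (2,3): code 0100 → (2.572,4.000)–(3.000,3.465)
cell (2,4): code 1100 → (2.786,5.000)–(2.572,4.000)
cell (2,5): code 1000 → (3.000,5.200)–(2.786,5.000)
cell (3,3): code 0110 → (3.000,3.465)–(4.000,3.267)
cell (3,5): code 1001 → (4.000,5.451)–(3.000,5.200)
cell (4,3): code 0110 → (4.000,3.267)–(5.000,3.664)
cell (4,5): code 1001 → (5.000,5.394)–(4.000,5.451)
cell (5,3): code 0110 → (5.000,3.664)–(6.000,3.651)
cell (5,5): code 1101 → (5.843,6.000)–(5.000,5.394)
cell (5,6): code 1000 → (6.000,6.094)–(5.843,6.000)
cell (6,3): code 0110 → (6.000,3.651)–(7.000,3.285)
cell (6,6): code 1001 → (7.000,6.706)–(6.000,6.094)
cell (7,3): code 0110 → (7.000,3.285)–(8.000,3.262)
cell (7,6): code 1001 → (8.000,6.770)–(7.000,6.706)
cell (8,3): code 0110 → (8.000,3.262)–(9.000,3.867)
cell (8,6): code 1001 → (9.000,6.166)–(8.000,6.770)
cell (9,3): code 0010 → (9.000,3.867)–(9.114,4.000)
cell (9,4): code 0011 → (9.114,4.000)–(9.442,5.000)
cell (9,5): code 0011 → (9.442,5.000)–(9.140,6.000)
cell (9,6): code 0001 → (9.140,6.000)–(9.000,6.166)
total: 20 segments, chained into 1 closed loop(s), length Σ = 17.415780

segments=20 loops=1 length=17.416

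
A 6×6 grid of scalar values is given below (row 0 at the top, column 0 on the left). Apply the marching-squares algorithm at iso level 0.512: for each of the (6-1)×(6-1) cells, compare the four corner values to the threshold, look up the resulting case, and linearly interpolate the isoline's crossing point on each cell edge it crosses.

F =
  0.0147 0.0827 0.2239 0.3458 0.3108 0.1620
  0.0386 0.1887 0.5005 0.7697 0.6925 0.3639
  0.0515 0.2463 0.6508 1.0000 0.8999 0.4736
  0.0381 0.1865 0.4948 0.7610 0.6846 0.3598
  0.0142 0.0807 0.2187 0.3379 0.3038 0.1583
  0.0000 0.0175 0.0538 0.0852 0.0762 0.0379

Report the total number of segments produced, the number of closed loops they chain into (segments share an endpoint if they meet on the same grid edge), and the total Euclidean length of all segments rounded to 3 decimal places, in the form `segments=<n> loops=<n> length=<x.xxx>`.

segments=12 loops=1 length=9.967

cell (0,2): code 0100 → (0.392,3.000)–(1.000,2.043)
cell (0,3): code 1100 → (0.527,4.000)–(0.392,3.000)
cell (0,4): code 1000 → (1.000,4.549)–(0.527,4.000)
cell (1,1): code 0100 → (1.077,2.000)–(2.000,1.657)
cell (1,2): code 1110 → (1.000,2.043)–(1.077,2.000)
cell (1,4): code 1001 → (2.000,4.910)–(1.000,4.549)
cell (2,1): code 0010 → (2.000,1.657)–(2.890,2.000)
cell (2,2): code 0111 → (2.890,2.000)–(3.000,2.065)
cell (2,4): code 1001 → (3.000,4.531)–(2.000,4.910)
cell (3,2): code 0010 → (3.000,2.065)–(3.589,3.000)
cell (3,3): code 0011 → (3.589,3.000)–(3.453,4.000)
cell (3,4): code 0001 → (3.453,4.000)–(3.000,4.531)
total: 12 segments, chained into 1 closed loop(s), length Σ = 9.967066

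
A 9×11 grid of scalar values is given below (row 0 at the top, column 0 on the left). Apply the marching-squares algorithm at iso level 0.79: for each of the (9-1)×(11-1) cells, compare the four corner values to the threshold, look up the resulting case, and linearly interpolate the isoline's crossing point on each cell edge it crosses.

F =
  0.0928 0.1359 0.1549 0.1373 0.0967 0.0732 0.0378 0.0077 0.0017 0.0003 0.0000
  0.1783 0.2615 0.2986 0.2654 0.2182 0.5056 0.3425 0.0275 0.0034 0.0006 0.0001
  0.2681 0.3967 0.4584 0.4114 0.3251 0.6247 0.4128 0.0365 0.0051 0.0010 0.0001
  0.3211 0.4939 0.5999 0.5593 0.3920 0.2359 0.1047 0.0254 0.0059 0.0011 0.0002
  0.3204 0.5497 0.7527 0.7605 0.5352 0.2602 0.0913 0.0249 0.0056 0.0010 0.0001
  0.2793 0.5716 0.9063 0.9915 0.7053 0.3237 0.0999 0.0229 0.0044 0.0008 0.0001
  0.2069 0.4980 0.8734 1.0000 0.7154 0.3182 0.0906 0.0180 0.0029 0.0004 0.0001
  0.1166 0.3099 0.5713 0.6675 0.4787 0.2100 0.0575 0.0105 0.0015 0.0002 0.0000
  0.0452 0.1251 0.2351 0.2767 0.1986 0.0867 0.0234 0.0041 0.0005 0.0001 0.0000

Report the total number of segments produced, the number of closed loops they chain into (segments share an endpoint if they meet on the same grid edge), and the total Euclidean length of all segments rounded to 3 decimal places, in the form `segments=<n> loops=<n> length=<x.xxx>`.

segments=8 loops=1 length=7.356

cell (4,1): code 0100 → (4.243,2.000)–(5.000,1.653)
cell (4,2): code 1100 → (4.128,3.000)–(4.243,2.000)
cell (4,3): code 1000 → (5.000,3.704)–(4.128,3.000)
cell (5,1): code 0110 → (5.000,1.653)–(6.000,1.778)
cell (5,3): code 1001 → (6.000,3.738)–(5.000,3.704)
cell (6,1): code 0010 → (6.000,1.778)–(6.276,2.000)
cell (6,2): code 0011 → (6.276,2.000)–(6.632,3.000)
cell (6,3): code 0001 → (6.632,3.000)–(6.000,3.738)
total: 8 segments, chained into 1 closed loop(s), length Σ = 7.355999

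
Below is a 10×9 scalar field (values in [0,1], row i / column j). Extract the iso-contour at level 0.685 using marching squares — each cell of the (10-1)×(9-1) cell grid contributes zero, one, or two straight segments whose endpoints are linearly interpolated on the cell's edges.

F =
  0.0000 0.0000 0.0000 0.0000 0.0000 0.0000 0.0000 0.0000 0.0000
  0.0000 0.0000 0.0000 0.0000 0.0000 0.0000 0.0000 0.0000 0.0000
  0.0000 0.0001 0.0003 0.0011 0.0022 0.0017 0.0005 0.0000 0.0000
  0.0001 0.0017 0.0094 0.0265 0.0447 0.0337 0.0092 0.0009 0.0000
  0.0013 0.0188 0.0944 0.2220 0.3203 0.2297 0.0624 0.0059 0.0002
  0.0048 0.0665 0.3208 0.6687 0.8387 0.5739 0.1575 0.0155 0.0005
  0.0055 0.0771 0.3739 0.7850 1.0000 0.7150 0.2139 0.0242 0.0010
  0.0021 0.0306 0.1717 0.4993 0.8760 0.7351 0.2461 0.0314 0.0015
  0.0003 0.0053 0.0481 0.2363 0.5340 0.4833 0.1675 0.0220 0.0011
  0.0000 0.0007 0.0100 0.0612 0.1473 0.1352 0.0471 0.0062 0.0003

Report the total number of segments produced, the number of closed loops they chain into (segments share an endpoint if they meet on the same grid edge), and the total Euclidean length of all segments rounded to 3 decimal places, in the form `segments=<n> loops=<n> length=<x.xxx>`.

segments=12 loops=1 length=8.063

cell (4,3): code 0100 → (4.704,4.000)–(5.000,3.096)
cell (4,4): code 1000 → (5.000,4.580)–(4.704,4.000)
cell (5,2): code 0100 → (5.140,3.000)–(6.000,2.757)
cell (5,3): code 1110 → (5.000,3.096)–(5.140,3.000)
cell (5,4): code 1101 → (5.787,5.000)–(5.000,4.580)
cell (5,5): code 1000 → (6.000,5.060)–(5.787,5.000)
cell (6,2): code 0010 → (6.000,2.757)–(6.350,3.000)
cell (6,3): code 0111 → (6.350,3.000)–(7.000,3.493)
cell (6,5): code 1001 → (7.000,5.102)–(6.000,5.060)
cell (7,3): code 0010 → (7.000,3.493)–(7.558,4.000)
cell (7,4): code 0011 → (7.558,4.000)–(7.199,5.000)
cell (7,5): code 0001 → (7.199,5.000)–(7.000,5.102)
total: 12 segments, chained into 1 closed loop(s), length Σ = 8.063442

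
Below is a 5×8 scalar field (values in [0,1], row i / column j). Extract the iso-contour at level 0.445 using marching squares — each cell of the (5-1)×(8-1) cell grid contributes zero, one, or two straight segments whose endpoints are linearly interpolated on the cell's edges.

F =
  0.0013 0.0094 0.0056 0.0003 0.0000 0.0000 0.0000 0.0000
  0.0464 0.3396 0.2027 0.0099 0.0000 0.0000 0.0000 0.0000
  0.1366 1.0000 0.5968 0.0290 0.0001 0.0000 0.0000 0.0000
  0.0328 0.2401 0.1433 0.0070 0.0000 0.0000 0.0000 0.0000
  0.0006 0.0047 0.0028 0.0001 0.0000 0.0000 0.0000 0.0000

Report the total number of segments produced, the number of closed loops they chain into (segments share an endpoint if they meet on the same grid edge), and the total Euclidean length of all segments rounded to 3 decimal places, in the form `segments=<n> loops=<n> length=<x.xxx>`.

segments=6 loops=1 length=5.102

cell (1,0): code 0100 → (1.160,1.000)–(2.000,0.357)
cell (1,1): code 1100 → (1.615,2.000)–(1.160,1.000)
cell (1,2): code 1000 → (2.000,2.267)–(1.615,2.000)
cell (2,0): code 0010 → (2.000,0.357)–(2.730,1.000)
cell (2,1): code 0011 → (2.730,1.000)–(2.335,2.000)
cell (2,2): code 0001 → (2.335,2.000)–(2.000,2.267)
total: 6 segments, chained into 1 closed loop(s), length Σ = 5.102415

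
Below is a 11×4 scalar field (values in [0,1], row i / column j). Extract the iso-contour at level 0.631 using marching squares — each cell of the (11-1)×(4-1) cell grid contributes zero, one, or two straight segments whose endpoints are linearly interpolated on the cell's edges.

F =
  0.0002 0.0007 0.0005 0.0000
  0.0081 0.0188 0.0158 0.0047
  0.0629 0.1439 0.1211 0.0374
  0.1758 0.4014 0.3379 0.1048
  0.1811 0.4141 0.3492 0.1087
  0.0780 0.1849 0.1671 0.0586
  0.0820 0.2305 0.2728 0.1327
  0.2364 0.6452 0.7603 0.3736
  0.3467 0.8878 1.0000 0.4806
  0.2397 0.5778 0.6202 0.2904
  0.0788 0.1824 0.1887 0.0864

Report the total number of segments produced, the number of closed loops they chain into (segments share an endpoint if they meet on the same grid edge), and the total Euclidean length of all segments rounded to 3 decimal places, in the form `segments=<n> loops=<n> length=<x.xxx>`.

cell (6,0): code 0100 → (6.966,1.000)–(7.000,0.965)
cell (6,1): code 1100 → (6.735,2.000)–(6.966,1.000)
cell (6,2): code 1000 → (7.000,2.334)–(6.735,2.000)
cell (7,0): code 0110 → (7.000,0.965)–(8.000,0.525)
cell (7,2): code 1001 → (8.000,2.710)–(7.000,2.334)
cell (8,0): code 0010 → (8.000,0.525)–(8.828,1.000)
cell (8,1): code 0011 → (8.828,1.000)–(8.972,2.000)
cell (8,2): code 0001 → (8.972,2.000)–(8.000,2.710)
total: 8 segments, chained into 1 closed loop(s), length Σ = 6.831235

segments=8 loops=1 length=6.831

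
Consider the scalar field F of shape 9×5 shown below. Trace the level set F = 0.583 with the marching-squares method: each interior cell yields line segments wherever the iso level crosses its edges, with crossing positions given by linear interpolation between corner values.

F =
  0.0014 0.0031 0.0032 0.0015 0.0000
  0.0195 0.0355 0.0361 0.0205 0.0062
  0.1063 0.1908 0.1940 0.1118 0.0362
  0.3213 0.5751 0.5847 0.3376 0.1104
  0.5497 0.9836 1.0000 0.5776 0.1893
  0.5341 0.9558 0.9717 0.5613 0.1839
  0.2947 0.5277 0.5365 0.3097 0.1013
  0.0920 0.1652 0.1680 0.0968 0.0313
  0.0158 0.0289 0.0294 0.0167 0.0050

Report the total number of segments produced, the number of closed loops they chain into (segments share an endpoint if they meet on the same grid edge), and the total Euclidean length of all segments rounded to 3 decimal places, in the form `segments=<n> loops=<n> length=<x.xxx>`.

segments=10 loops=1 length=9.300

cell (2,1): code 0100 → (2.996,2.000)–(3.000,1.823)
cell (2,2): code 1000 → (3.000,2.007)–(2.996,2.000)
cell (3,0): code 0100 → (3.019,1.000)–(4.000,0.077)
cell (3,1): code 1110 → (3.000,1.823)–(3.019,1.000)
cell (3,2): code 1001 → (4.000,2.987)–(3.000,2.007)
cell (4,0): code 0110 → (4.000,0.077)–(5.000,0.116)
cell (4,2): code 1001 → (5.000,2.947)–(4.000,2.987)
cell (5,0): code 0010 → (5.000,0.116)–(5.871,1.000)
cell (5,1): code 0011 → (5.871,1.000)–(5.893,2.000)
cell (5,2): code 0001 → (5.893,2.000)–(5.000,2.947)
total: 10 segments, chained into 1 closed loop(s), length Σ = 9.300248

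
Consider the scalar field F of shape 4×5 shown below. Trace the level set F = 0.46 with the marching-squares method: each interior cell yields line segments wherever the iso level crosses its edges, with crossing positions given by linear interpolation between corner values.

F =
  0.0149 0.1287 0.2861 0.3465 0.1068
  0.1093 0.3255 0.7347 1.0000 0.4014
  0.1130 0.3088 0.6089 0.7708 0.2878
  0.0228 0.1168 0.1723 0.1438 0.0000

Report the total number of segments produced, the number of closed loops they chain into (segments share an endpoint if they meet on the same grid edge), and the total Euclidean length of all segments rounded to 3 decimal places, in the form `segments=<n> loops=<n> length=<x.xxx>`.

cell (0,1): code 0100 → (0.388,2.000)–(1.000,1.329)
cell (0,2): code 1100 → (0.174,3.000)–(0.388,2.000)
cell (0,3): code 1000 → (1.000,3.902)–(0.174,3.000)
cell (1,1): code 0110 → (1.000,1.329)–(2.000,1.504)
cell (1,3): code 1001 → (2.000,3.643)–(1.000,3.902)
cell (2,1): code 0010 → (2.000,1.504)–(2.341,2.000)
cell (2,2): code 0011 → (2.341,2.000)–(2.496,3.000)
cell (2,3): code 0001 → (2.496,3.000)–(2.000,3.643)
total: 8 segments, chained into 1 closed loop(s), length Σ = 7.628984

segments=8 loops=1 length=7.629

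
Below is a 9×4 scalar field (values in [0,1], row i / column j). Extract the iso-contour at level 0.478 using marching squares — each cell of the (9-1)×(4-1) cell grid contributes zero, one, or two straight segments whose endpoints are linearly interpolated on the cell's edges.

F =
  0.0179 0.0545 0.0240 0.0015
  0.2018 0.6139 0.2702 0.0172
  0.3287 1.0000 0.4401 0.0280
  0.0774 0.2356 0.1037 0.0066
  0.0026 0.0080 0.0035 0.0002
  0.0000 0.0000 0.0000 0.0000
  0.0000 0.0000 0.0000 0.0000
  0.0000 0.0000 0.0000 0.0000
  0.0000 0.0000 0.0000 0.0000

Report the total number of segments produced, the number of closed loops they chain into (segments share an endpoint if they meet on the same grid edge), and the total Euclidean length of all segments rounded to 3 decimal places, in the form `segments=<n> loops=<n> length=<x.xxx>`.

segments=6 loops=1 length=5.295

cell (0,0): code 0100 → (0.757,1.000)–(1.000,0.670)
cell (0,1): code 1000 → (1.000,1.395)–(0.757,1.000)
cell (1,0): code 0110 → (1.000,0.670)–(2.000,0.222)
cell (1,1): code 1001 → (2.000,1.932)–(1.000,1.395)
cell (2,0): code 0010 → (2.000,0.222)–(2.683,1.000)
cell (2,1): code 0001 → (2.683,1.000)–(2.000,1.932)
total: 6 segments, chained into 1 closed loop(s), length Σ = 5.294924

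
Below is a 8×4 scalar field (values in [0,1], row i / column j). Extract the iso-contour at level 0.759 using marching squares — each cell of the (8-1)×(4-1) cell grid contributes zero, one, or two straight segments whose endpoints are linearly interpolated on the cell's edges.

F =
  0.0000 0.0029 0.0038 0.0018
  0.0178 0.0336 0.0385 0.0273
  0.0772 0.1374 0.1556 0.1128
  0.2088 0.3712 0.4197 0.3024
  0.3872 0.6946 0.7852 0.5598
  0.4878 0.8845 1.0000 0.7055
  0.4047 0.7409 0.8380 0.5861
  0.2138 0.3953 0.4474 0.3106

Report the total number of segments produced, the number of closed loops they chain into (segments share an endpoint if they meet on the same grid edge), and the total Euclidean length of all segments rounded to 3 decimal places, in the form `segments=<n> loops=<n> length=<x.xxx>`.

segments=10 loops=1 length=6.663

cell (3,1): code 0100 → (3.928,2.000)–(4.000,1.711)
cell (3,2): code 1000 → (4.000,2.116)–(3.928,2.000)
cell (4,0): code 0100 → (4.339,1.000)–(5.000,0.684)
cell (4,1): code 1110 → (4.000,1.711)–(4.339,1.000)
cell (4,2): code 1001 → (5.000,2.818)–(4.000,2.116)
cell (5,0): code 0010 → (5.000,0.684)–(5.874,1.000)
cell (5,1): code 0111 → (5.874,1.000)–(6.000,1.186)
cell (5,2): code 1001 → (6.000,2.314)–(5.000,2.818)
cell (6,1): code 0010 → (6.000,1.186)–(6.202,2.000)
cell (6,2): code 0001 → (6.202,2.000)–(6.000,2.314)
total: 10 segments, chained into 1 closed loop(s), length Σ = 6.662782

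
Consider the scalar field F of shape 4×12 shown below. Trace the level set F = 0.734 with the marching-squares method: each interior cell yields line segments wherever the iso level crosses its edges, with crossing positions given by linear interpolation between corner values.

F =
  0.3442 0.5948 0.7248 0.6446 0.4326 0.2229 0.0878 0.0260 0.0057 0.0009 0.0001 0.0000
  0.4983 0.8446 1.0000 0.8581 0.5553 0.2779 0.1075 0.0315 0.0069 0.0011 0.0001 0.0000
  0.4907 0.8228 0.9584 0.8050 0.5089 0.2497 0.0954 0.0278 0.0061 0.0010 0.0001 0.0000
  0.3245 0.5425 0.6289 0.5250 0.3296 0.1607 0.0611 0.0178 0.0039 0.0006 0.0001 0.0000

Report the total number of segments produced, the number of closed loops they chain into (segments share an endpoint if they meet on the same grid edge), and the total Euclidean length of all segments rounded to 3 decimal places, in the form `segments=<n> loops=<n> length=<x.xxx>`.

segments=10 loops=1 length=8.389

cell (0,0): code 0100 → (0.557,1.000)–(1.000,0.681)
cell (0,1): code 1100 → (0.033,2.000)–(0.557,1.000)
cell (0,2): code 1100 → (0.419,3.000)–(0.033,2.000)
cell (0,3): code 1000 → (1.000,3.410)–(0.419,3.000)
cell (1,0): code 0110 → (1.000,0.681)–(2.000,0.733)
cell (1,3): code 1001 → (2.000,3.240)–(1.000,3.410)
cell (2,0): code 0010 → (2.000,0.733)–(2.317,1.000)
cell (2,1): code 0011 → (2.317,1.000)–(2.681,2.000)
cell (2,2): code 0011 → (2.681,2.000)–(2.254,3.000)
cell (2,3): code 0001 → (2.254,3.000)–(2.000,3.240)
total: 10 segments, chained into 1 closed loop(s), length Σ = 8.388751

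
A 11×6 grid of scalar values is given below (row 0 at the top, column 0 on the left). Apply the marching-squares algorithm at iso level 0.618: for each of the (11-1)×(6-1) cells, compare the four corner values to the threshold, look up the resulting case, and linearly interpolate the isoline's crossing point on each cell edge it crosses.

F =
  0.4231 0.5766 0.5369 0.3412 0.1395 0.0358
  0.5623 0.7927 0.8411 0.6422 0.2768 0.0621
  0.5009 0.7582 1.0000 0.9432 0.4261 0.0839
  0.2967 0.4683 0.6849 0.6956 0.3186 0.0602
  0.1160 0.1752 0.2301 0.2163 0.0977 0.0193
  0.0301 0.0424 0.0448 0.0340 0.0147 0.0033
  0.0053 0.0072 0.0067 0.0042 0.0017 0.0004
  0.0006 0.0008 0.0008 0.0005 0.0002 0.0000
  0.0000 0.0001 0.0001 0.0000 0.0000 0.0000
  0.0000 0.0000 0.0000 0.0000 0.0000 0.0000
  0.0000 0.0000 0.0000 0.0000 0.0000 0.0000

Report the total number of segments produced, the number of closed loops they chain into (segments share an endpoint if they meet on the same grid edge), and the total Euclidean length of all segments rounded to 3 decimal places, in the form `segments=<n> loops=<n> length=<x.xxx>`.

segments=12 loops=1 length=9.861

cell (0,0): code 0100 → (0.192,1.000)–(1.000,0.242)
cell (0,1): code 1100 → (0.267,2.000)–(0.192,1.000)
cell (0,2): code 1100 → (0.920,3.000)–(0.267,2.000)
cell (0,3): code 1000 → (1.000,3.066)–(0.920,3.000)
cell (1,0): code 0110 → (1.000,0.242)–(2.000,0.455)
cell (1,3): code 1001 → (2.000,3.629)–(1.000,3.066)
cell (2,0): code 0010 → (2.000,0.455)–(2.484,1.000)
cell (2,1): code 0111 → (2.484,1.000)–(3.000,1.691)
cell (2,3): code 1001 → (3.000,3.206)–(2.000,3.629)
cell (3,1): code 0010 → (3.000,1.691)–(3.147,2.000)
cell (3,2): code 0011 → (3.147,2.000)–(3.162,3.000)
cell (3,3): code 0001 → (3.162,3.000)–(3.000,3.206)
total: 12 segments, chained into 1 closed loop(s), length Σ = 9.860795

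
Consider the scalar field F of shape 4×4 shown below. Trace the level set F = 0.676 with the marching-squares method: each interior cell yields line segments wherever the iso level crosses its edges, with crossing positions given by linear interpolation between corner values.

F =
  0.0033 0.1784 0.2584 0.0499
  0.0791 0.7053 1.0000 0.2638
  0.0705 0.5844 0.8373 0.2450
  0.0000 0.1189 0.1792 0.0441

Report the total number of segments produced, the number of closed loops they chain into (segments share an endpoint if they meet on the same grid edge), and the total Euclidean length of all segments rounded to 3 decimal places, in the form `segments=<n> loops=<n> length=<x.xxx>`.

cell (0,0): code 0100 → (0.944,1.000)–(1.000,0.953)
cell (0,1): code 1100 → (0.563,2.000)–(0.944,1.000)
cell (0,2): code 1000 → (1.000,2.440)–(0.563,2.000)
cell (1,0): code 0010 → (1.000,0.953)–(1.242,1.000)
cell (1,1): code 0111 → (1.242,1.000)–(2.000,1.362)
cell (1,2): code 1001 → (2.000,2.272)–(1.000,2.440)
cell (2,1): code 0010 → (2.000,1.362)–(2.245,2.000)
cell (2,2): code 0001 → (2.245,2.000)–(2.000,2.272)
total: 8 segments, chained into 1 closed loop(s), length Σ = 4.913262

segments=8 loops=1 length=4.913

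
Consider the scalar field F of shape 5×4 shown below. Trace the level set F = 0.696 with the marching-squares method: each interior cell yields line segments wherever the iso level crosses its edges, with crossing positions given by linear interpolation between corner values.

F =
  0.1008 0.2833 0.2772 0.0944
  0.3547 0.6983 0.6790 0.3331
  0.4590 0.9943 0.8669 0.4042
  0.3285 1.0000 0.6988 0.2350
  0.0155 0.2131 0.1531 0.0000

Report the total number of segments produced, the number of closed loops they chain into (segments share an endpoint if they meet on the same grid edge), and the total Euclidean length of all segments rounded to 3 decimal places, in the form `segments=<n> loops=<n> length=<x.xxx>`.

cell (0,0): code 0100 → (0.994,1.000)–(1.000,0.993)
cell (0,1): code 1000 → (1.000,1.119)–(0.994,1.000)
cell (1,0): code 0110 → (1.000,0.993)–(2.000,0.443)
cell (1,1): code 1101 → (1.090,2.000)–(1.000,1.119)
cell (1,2): code 1000 → (2.000,2.369)–(1.090,2.000)
cell (2,0): code 0110 → (2.000,0.443)–(3.000,0.547)
cell (2,2): code 1001 → (3.000,2.006)–(2.000,2.369)
cell (3,0): code 0010 → (3.000,0.547)–(3.386,1.000)
cell (3,1): code 0011 → (3.386,1.000)–(3.005,2.000)
cell (3,2): code 0001 → (3.005,2.000)–(3.000,2.006)
total: 10 segments, chained into 1 closed loop(s), length Σ = 6.879325

segments=10 loops=1 length=6.879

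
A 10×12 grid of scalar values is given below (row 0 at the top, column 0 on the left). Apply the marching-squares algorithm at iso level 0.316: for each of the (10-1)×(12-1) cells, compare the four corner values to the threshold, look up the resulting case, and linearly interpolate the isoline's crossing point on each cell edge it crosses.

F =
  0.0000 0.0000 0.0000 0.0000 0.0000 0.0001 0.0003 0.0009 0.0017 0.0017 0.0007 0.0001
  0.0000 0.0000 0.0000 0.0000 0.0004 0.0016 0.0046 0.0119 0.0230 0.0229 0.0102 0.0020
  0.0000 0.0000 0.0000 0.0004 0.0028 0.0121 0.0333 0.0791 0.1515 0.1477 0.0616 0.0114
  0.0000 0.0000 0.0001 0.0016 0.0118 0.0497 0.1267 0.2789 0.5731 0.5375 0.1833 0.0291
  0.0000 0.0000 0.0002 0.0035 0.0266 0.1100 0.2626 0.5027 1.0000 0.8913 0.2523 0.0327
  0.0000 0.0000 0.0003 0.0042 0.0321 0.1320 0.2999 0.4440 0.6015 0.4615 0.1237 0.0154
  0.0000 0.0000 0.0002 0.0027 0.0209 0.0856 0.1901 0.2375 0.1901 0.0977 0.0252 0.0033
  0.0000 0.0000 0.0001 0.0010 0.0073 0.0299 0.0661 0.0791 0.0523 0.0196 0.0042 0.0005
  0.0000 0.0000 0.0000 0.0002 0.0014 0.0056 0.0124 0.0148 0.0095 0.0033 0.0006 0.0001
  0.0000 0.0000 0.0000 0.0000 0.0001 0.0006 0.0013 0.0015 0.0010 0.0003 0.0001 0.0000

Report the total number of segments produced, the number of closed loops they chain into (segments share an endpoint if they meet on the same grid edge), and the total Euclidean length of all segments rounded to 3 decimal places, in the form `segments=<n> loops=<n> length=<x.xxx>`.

segments=12 loops=1 length=11.124

cell (2,7): code 0100 → (2.390,8.000)–(3.000,7.126)
cell (2,8): code 1100 → (2.432,9.000)–(2.390,8.000)
cell (2,9): code 1000 → (3.000,9.625)–(2.432,9.000)
cell (3,6): code 0100 → (3.166,7.000)–(4.000,6.222)
cell (3,7): code 1110 → (3.000,7.126)–(3.166,7.000)
cell (3,9): code 1001 → (4.000,9.900)–(3.000,9.625)
cell (4,6): code 0110 → (4.000,6.222)–(5.000,6.112)
cell (4,9): code 1001 → (5.000,9.431)–(4.000,9.900)
cell (5,6): code 0010 → (5.000,6.112)–(5.620,7.000)
cell (5,7): code 0011 → (5.620,7.000)–(5.694,8.000)
cell (5,8): code 0011 → (5.694,8.000)–(5.400,9.000)
cell (5,9): code 0001 → (5.400,9.000)–(5.000,9.431)
total: 12 segments, chained into 1 closed loop(s), length Σ = 11.124180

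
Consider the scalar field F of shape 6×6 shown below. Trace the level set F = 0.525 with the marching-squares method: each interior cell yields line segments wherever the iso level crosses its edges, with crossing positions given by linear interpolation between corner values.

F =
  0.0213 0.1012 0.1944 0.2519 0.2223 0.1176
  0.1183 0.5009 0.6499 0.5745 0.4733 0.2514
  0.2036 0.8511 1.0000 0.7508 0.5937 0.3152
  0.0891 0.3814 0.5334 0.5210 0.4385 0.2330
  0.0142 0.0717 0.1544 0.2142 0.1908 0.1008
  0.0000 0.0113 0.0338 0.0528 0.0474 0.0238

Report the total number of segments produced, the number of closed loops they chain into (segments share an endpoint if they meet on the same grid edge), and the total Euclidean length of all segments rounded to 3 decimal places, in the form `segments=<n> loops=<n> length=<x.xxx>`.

segments=14 loops=1 length=9.480

cell (0,1): code 0100 → (0.726,2.000)–(1.000,1.162)
cell (0,2): code 1100 → (0.847,3.000)–(0.726,2.000)
cell (0,3): code 1000 → (1.000,3.489)–(0.847,3.000)
cell (1,0): code 0100 → (1.069,1.000)–(2.000,0.496)
cell (1,1): code 1110 → (1.000,1.162)–(1.069,1.000)
cell (1,3): code 1101 → (1.429,4.000)–(1.000,3.489)
cell (1,4): code 1000 → (2.000,4.247)–(1.429,4.000)
cell (2,0): code 0010 → (2.000,0.496)–(2.694,1.000)
cell (2,1): code 0111 → (2.694,1.000)–(3.000,1.945)
cell (2,2): code 1011 → (3.000,2.677)–(2.983,3.000)
cell (2,3): code 0011 → (2.983,3.000)–(2.443,4.000)
cell (2,4): code 0001 → (2.443,4.000)–(2.000,4.247)
cell (3,1): code 0010 → (3.000,1.945)–(3.022,2.000)
cell (3,2): code 0001 → (3.022,2.000)–(3.000,2.677)
total: 14 segments, chained into 1 closed loop(s), length Σ = 9.479547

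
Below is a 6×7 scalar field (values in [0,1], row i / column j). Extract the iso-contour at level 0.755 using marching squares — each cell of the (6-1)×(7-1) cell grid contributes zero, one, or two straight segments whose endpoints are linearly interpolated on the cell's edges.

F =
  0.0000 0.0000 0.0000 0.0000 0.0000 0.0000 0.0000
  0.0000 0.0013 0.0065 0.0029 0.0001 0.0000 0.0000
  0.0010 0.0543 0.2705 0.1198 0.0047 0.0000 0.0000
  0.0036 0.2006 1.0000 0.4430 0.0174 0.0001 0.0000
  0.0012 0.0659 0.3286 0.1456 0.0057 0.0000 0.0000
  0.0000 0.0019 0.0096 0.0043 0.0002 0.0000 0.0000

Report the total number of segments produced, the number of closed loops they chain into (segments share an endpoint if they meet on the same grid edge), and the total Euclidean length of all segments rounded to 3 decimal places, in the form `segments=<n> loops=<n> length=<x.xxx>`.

segments=4 loops=1 length=2.056

cell (2,1): code 0100 → (2.664,2.000)–(3.000,1.694)
cell (2,2): code 1000 → (3.000,2.440)–(2.664,2.000)
cell (3,1): code 0010 → (3.000,1.694)–(3.365,2.000)
cell (3,2): code 0001 → (3.365,2.000)–(3.000,2.440)
total: 4 segments, chained into 1 closed loop(s), length Σ = 2.056137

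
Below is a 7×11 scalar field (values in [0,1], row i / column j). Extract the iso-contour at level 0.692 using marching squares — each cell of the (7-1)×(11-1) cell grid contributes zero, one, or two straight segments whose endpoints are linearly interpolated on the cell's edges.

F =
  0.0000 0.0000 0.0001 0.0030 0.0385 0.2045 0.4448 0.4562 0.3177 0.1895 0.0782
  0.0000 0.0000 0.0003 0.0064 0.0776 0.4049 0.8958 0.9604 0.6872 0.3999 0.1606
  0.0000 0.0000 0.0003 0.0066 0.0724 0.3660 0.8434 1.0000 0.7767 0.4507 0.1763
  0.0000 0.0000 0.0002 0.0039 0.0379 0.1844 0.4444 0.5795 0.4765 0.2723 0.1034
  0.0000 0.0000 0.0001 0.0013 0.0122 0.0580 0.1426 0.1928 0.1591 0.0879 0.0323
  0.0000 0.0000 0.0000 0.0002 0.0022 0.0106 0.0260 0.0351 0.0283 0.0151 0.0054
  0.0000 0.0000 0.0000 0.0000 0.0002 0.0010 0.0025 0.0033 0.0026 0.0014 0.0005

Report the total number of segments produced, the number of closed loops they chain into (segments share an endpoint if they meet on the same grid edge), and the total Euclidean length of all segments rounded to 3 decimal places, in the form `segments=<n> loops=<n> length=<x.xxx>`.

cell (0,5): code 0100 → (0.548,6.000)–(1.000,5.585)
cell (0,6): code 1100 → (0.468,7.000)–(0.548,6.000)
cell (0,7): code 1000 → (1.000,7.982)–(0.468,7.000)
cell (1,5): code 0110 → (1.000,5.585)–(2.000,5.683)
cell (1,7): code 1101 → (1.054,8.000)–(1.000,7.982)
cell (1,8): code 1000 → (2.000,8.260)–(1.054,8.000)
cell (2,5): code 0010 → (2.000,5.683)–(2.379,6.000)
cell (2,6): code 0011 → (2.379,6.000)–(2.732,7.000)
cell (2,7): code 0011 → (2.732,7.000)–(2.282,8.000)
cell (2,8): code 0001 → (2.282,8.000)–(2.000,8.260)
total: 10 segments, chained into 1 closed loop(s), length Σ = 7.812138

segments=10 loops=1 length=7.812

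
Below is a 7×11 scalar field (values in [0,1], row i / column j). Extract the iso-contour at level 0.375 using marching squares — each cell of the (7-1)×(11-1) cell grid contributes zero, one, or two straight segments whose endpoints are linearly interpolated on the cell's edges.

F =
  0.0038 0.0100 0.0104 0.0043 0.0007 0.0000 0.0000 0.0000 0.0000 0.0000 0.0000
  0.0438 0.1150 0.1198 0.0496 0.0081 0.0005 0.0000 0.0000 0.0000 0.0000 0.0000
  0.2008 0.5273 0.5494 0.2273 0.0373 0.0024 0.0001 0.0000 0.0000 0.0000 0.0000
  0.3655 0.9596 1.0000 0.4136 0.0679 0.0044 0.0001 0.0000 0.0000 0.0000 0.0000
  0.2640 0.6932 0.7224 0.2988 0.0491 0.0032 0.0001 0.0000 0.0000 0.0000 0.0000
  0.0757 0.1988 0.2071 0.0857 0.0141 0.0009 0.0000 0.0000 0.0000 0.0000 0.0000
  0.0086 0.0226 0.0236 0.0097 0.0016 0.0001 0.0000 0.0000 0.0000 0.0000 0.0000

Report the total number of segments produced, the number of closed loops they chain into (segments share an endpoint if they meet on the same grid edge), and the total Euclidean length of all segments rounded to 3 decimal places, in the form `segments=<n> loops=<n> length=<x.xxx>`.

cell (1,0): code 0100 → (1.631,1.000)–(2.000,0.534)
cell (1,1): code 1100 → (1.594,2.000)–(1.631,1.000)
cell (1,2): code 1000 → (2.000,2.541)–(1.594,2.000)
cell (2,0): code 0110 → (2.000,0.534)–(3.000,0.016)
cell (2,2): code 1101 → (2.793,3.000)–(2.000,2.541)
cell (2,3): code 1000 → (3.000,3.112)–(2.793,3.000)
cell (3,0): code 0110 → (3.000,0.016)–(4.000,0.259)
cell (3,2): code 1011 → (4.000,2.820)–(3.336,3.000)
cell (3,3): code 0001 → (3.336,3.000)–(3.000,3.112)
cell (4,0): code 0010 → (4.000,0.259)–(4.644,1.000)
cell (4,1): code 0011 → (4.644,1.000)–(4.674,2.000)
cell (4,2): code 0001 → (4.674,2.000)–(4.000,2.820)
total: 12 segments, chained into 1 closed loop(s), length Σ = 9.664531

segments=12 loops=1 length=9.665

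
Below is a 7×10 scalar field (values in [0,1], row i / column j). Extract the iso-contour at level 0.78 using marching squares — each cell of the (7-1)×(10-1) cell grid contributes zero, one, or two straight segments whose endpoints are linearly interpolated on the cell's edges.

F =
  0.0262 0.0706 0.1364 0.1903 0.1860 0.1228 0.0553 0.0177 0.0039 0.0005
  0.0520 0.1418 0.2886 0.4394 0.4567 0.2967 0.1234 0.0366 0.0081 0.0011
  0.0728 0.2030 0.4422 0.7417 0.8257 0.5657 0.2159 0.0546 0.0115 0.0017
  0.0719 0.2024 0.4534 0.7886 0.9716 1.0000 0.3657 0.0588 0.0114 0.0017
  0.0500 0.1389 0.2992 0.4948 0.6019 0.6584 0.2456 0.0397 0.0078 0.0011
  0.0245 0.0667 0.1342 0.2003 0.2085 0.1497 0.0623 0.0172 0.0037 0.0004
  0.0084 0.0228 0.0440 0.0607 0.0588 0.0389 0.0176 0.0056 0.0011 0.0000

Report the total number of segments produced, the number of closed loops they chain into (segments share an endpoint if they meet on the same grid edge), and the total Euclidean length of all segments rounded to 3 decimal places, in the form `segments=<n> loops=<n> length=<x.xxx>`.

cell (1,3): code 0100 → (1.876,4.000)–(2.000,3.456)
cell (1,4): code 1000 → (2.000,4.176)–(1.876,4.000)
cell (2,2): code 0100 → (2.817,3.000)–(3.000,2.974)
cell (2,3): code 1110 → (2.000,3.456)–(2.817,3.000)
cell (2,4): code 1101 → (2.493,5.000)–(2.000,4.176)
cell (2,5): code 1000 → (3.000,5.347)–(2.493,5.000)
cell (3,2): code 0010 → (3.000,2.974)–(3.029,3.000)
cell (3,3): code 0011 → (3.029,3.000)–(3.518,4.000)
cell (3,4): code 0011 → (3.518,4.000)–(3.644,5.000)
cell (3,5): code 0001 → (3.644,5.000)–(3.000,5.347)
total: 10 segments, chained into 1 closed loop(s), length Σ = 6.359443

segments=10 loops=1 length=6.359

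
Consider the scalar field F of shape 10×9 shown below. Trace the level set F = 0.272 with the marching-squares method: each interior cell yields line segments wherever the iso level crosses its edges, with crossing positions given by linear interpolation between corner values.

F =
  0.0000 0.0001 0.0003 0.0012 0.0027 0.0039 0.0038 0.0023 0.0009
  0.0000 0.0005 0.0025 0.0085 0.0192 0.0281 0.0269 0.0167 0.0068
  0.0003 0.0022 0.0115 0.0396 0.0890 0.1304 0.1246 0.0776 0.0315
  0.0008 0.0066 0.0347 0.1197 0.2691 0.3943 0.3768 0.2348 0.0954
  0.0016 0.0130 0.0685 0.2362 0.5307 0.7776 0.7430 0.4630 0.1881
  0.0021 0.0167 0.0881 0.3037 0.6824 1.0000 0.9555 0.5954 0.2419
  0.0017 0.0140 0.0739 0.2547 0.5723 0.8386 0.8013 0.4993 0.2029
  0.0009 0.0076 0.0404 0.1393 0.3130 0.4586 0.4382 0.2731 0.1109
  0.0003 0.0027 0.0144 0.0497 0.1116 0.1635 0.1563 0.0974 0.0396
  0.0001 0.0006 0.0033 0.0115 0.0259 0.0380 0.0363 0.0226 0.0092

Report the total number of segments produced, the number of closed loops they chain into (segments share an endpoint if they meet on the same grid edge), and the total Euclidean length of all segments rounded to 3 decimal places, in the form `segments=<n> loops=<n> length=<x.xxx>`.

cell (2,4): code 0100 → (2.537,5.000)–(3.000,4.023)
cell (2,5): code 1100 → (2.584,6.000)–(2.537,5.000)
cell (2,6): code 1000 → (3.000,6.738)–(2.584,6.000)
cell (3,3): code 0100 → (3.011,4.000)–(4.000,3.122)
cell (3,4): code 1110 → (3.000,4.023)–(3.011,4.000)
cell (3,6): code 1101 → (3.163,7.000)–(3.000,6.738)
cell (3,7): code 1000 → (4.000,7.695)–(3.163,7.000)
cell (4,2): code 0100 → (4.530,3.000)–(5.000,2.853)
cell (4,3): code 1110 → (4.000,3.122)–(4.530,3.000)
cell (4,7): code 1001 → (5.000,7.915)–(4.000,7.695)
cell (5,2): code 0010 → (5.000,2.853)–(5.647,3.000)
cell (5,3): code 0111 → (5.647,3.000)–(6.000,3.054)
cell (5,7): code 1001 → (6.000,7.767)–(5.000,7.915)
cell (6,3): code 0110 → (6.000,3.054)–(7.000,3.764)
cell (6,7): code 1001 → (7.000,7.007)–(6.000,7.767)
cell (7,3): code 0010 → (7.000,3.764)–(7.204,4.000)
cell (7,4): code 0011 → (7.204,4.000)–(7.632,5.000)
cell (7,5): code 0011 → (7.632,5.000)–(7.590,6.000)
cell (7,6): code 0011 → (7.590,6.000)–(7.006,7.000)
cell (7,7): code 0001 → (7.006,7.000)–(7.000,7.007)
total: 20 segments, chained into 1 closed loop(s), length Σ = 15.815556

segments=20 loops=1 length=15.816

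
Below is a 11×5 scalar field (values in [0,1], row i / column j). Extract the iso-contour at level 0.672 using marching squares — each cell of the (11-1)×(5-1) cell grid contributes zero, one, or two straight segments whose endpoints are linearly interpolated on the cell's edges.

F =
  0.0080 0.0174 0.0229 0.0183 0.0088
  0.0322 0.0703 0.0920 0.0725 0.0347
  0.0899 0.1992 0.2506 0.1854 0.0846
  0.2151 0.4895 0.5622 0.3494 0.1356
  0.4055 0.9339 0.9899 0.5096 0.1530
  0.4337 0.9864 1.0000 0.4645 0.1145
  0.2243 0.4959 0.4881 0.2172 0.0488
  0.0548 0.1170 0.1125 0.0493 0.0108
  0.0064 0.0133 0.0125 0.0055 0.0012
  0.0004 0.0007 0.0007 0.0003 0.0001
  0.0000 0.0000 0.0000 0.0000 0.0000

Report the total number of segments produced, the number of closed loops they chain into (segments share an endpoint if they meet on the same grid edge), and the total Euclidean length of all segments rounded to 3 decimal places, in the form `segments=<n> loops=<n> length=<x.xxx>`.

cell (3,0): code 0100 → (3.411,1.000)–(4.000,0.504)
cell (3,1): code 1100 → (3.257,2.000)–(3.411,1.000)
cell (3,2): code 1000 → (4.000,2.662)–(3.257,2.000)
cell (4,0): code 0110 → (4.000,0.504)–(5.000,0.431)
cell (4,2): code 1001 → (5.000,2.613)–(4.000,2.662)
cell (5,0): code 0010 → (5.000,0.431)–(5.641,1.000)
cell (5,1): code 0011 → (5.641,1.000)–(5.641,2.000)
cell (5,2): code 0001 → (5.641,2.000)–(5.000,2.613)
total: 8 segments, chained into 1 closed loop(s), length Σ = 7.524394

segments=8 loops=1 length=7.524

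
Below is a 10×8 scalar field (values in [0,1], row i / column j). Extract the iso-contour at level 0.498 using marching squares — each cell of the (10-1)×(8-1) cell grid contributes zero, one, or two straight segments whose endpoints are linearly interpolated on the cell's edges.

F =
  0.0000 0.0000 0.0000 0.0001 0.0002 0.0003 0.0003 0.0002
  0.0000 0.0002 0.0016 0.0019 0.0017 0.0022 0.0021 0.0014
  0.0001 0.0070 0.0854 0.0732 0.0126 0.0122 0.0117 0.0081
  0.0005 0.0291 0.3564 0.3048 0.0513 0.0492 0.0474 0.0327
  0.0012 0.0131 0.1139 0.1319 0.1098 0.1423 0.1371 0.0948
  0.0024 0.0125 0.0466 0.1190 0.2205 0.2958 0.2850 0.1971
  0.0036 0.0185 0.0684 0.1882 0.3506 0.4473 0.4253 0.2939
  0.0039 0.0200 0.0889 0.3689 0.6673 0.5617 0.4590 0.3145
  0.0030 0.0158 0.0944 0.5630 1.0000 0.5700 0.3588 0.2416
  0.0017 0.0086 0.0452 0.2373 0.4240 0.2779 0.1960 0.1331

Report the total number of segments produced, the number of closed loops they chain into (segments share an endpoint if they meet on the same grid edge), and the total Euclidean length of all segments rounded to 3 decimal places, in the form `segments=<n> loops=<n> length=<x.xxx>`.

segments=10 loops=1 length=7.855

cell (6,3): code 0100 → (6.465,4.000)–(7.000,3.433)
cell (6,4): code 1100 → (6.443,5.000)–(6.465,4.000)
cell (6,5): code 1000 → (7.000,5.620)–(6.443,5.000)
cell (7,2): code 0100 → (7.665,3.000)–(8.000,2.861)
cell (7,3): code 1110 → (7.000,3.433)–(7.665,3.000)
cell (7,5): code 1001 → (8.000,5.341)–(7.000,5.620)
cell (8,2): code 0010 → (8.000,2.861)–(8.200,3.000)
cell (8,3): code 0011 → (8.200,3.000)–(8.872,4.000)
cell (8,4): code 0011 → (8.872,4.000)–(8.246,5.000)
cell (8,5): code 0001 → (8.246,5.000)–(8.000,5.341)
total: 10 segments, chained into 1 closed loop(s), length Σ = 7.855293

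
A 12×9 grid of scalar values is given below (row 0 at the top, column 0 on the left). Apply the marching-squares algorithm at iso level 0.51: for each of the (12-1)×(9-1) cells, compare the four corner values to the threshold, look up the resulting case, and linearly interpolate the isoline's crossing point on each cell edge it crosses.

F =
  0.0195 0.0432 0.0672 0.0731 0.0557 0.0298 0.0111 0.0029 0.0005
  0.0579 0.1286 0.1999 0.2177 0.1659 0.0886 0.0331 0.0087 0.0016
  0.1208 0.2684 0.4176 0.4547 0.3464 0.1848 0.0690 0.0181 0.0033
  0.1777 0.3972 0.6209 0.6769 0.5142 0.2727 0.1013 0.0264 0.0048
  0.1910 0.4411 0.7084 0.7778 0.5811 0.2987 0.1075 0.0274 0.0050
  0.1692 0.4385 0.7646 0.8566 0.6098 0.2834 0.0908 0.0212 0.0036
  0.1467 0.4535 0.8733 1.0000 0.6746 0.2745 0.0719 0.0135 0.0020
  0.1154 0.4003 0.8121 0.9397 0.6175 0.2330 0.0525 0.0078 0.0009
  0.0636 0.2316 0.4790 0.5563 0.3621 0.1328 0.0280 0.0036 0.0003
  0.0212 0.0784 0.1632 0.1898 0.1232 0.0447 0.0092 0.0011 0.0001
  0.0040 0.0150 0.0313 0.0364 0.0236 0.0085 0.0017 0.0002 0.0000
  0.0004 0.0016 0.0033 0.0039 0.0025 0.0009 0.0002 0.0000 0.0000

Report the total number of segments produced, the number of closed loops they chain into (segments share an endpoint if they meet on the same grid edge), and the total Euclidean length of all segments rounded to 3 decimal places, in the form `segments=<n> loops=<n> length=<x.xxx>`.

cell (2,1): code 0100 → (2.455,2.000)–(3.000,1.504)
cell (2,2): code 1100 → (2.249,3.000)–(2.455,2.000)
cell (2,3): code 1100 → (2.975,4.000)–(2.249,3.000)
cell (2,4): code 1000 → (3.000,4.017)–(2.975,4.000)
cell (3,1): code 0110 → (3.000,1.504)–(4.000,1.258)
cell (3,4): code 1001 → (4.000,4.252)–(3.000,4.017)
cell (4,1): code 0110 → (4.000,1.258)–(5.000,1.219)
cell (4,4): code 1001 → (5.000,4.306)–(4.000,4.252)
cell (5,1): code 0110 → (5.000,1.219)–(6.000,1.135)
cell (5,4): code 1001 → (6.000,4.411)–(5.000,4.306)
cell (6,1): code 0110 → (6.000,1.135)–(7.000,1.266)
cell (6,4): code 1001 → (7.000,4.280)–(6.000,4.411)
cell (7,1): code 0010 → (7.000,1.266)–(7.907,2.000)
cell (7,2): code 0111 → (7.907,2.000)–(8.000,2.401)
cell (7,3): code 1011 → (8.000,3.238)–(7.421,4.000)
cell (7,4): code 0001 → (7.421,4.000)–(7.000,4.280)
cell (8,2): code 0010 → (8.000,2.401)–(8.126,3.000)
cell (8,3): code 0001 → (8.126,3.000)–(8.000,3.238)
total: 18 segments, chained into 1 closed loop(s), length Σ = 15.032183

segments=18 loops=1 length=15.032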